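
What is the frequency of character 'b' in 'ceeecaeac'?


Scanning 'ceeecaeac' for 'b':
  No matches found.
Total occurrences of 'b': 0

0


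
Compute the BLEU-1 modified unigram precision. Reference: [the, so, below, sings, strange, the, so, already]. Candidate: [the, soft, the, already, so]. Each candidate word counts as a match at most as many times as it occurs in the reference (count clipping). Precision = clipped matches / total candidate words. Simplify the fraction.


Reference word counts: {'already': 1, 'below': 1, 'sings': 1, 'so': 2, 'strange': 1, 'the': 2}
Checking each candidate word (with clipping):
  'the' -> in reference (ref count 2, used 1/2) -> match (matches: 1)
  'soft' -> not in reference -> no match (matches: 1)
  'the' -> in reference (ref count 2, used 2/2) -> match (matches: 2)
  'already' -> in reference (ref count 1, used 1/1) -> match (matches: 3)
  'so' -> in reference (ref count 2, used 1/2) -> match (matches: 4)
Clipped matches: 4, Candidate length: 5
Precision = 4/5

4/5


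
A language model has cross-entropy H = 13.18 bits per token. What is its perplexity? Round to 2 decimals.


Perplexity formula: PP = 2^H
H = 13.18
PP = 2^13.18
Decompose: 2^13.18 = 2^13 * 2^0.18
2^13 = 8192, 2^0.18 ~ 1.1328839
PP ~ 8192 * 1.1328839 = 9280.5849088
Rounded to 2 decimals: 9280.58

9280.58


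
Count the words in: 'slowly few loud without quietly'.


Counting words by splitting on spaces:
  Word 1: 'slowly'
  Word 2: 'few'
  Word 3: 'loud'
  Word 4: 'without'
  Word 5: 'quietly'
Total words: 5

5


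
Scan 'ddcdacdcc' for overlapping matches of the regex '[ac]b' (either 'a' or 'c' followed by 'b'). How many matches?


Pattern: [ac]b means either 'a' or 'c' followed by 'b'.
Scanning 'ddcdacdcc' position-by-position:
  Pos 0: window 'dd' -> no
  Pos 1: window 'dc' -> no
  Pos 2: window 'cd' -> no
  Pos 3: window 'da' -> no
  Pos 4: window 'ac' -> no
  Pos 5: window 'cd' -> no
  Pos 6: window 'dc' -> no
  Pos 7: window 'cc' -> no
  Pos 8: window 'c' -> no
Total matches: 0

0


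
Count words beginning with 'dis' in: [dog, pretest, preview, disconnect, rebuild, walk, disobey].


Checking each word for prefix 'dis':
  'dog' -> no (count: 0)
  'pretest' -> no (count: 0)
  'preview' -> no (count: 0)
  'disconnect' -> YES, starts with 'dis' (count: 1)
  'rebuild' -> no (count: 1)
  'walk' -> no (count: 1)
  'disobey' -> YES, starts with 'dis' (count: 2)
Total with prefix 'dis': 2

2


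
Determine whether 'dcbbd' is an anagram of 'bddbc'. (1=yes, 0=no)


Sort characters of 'dcbbd': 'bbcdd'
Sort characters of 'bddbc': 'bbcdd'
Sorted forms match -> they ARE anagrams
Result: 1

1


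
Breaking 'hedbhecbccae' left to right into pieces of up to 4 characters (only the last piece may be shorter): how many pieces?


'hedbhecbccae' has 12 characters.
Chunking with max size 4:
  Chunk 1: 'hedb' (positions 0-3)
  Chunk 2: 'hecb' (positions 4-7)
  Chunk 3: 'ccae' (positions 8-11)
Total chunks: ceil(12 / 4) = 3

3


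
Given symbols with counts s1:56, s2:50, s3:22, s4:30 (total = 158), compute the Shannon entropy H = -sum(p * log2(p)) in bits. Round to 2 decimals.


Computing entropy H = -sum(p_i * log2(p_i)):
  s1: p = 56/158 = 0.3544, -p*log2(p) = 0.5304
  s2: p = 50/158 = 0.3165, -p*log2(p) = 0.5253
  s3: p = 22/158 = 0.1392, -p*log2(p) = 0.3960
  s4: p = 30/158 = 0.1899, -p*log2(p) = 0.4551
H = sum of terms = 1.9068
Rounded to 2 decimals: 1.91

1.91


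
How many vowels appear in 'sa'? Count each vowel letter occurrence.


Scanning each character of 'sa':
  Position 1: 's' -> consonant (running count: 0)
  Position 2: 'a' -> vowel (running count: 1)
Total vowels: 1

1


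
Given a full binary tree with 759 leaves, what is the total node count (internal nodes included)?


Leaf nodes (terminals): 759
Internal nodes = n - 1 = 759 - 1 = 758
Total = leaves + internal = 759 + 758 = 1517

1517


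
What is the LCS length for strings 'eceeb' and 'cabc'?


DP table for LCS of 'eceeb' and 'cabc':
       c  a  b  c
    0  0  0  0  0
  e 0  0  0  0  0
  c 0  1  1  1  1
  e 0  1  1  1  1
  e 0  1  1  1  1
  b 0  1  1  2  2
LCS: 'cb'
LCS length = 2

2


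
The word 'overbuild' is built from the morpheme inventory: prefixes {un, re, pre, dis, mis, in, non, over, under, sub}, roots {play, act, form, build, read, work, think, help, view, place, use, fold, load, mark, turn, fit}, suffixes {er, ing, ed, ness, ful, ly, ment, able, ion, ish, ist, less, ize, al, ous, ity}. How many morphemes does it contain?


Segmenting 'overbuild' against the inventory:
  'over' -> prefix (morpheme 1)
  'build' -> root (morpheme 2)
Total morphemes: 2

2


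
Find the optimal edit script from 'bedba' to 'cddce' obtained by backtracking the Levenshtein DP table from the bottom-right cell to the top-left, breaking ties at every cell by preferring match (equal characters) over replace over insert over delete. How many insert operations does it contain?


Edit distance = 4. Backtracking from cell (5, 5) with preference match > replace > insert > delete,
then listing the resulting alignment 'bedba' -> 'cddce' left to right:
  Step 1: replace b->c
  Step 2: replace e->d
  Step 3: keep 'd'
  Step 4: replace b->c
  Step 5: replace a->e
Total insertions: 0

0


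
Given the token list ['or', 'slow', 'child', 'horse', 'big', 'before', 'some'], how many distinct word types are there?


Listing all tokens and tracking unique types:
  Token 1: 'or' -> NEW (unique so far: 1)
  Token 2: 'slow' -> NEW (unique so far: 2)
  Token 3: 'child' -> NEW (unique so far: 3)
  Token 4: 'horse' -> NEW (unique so far: 4)
  Token 5: 'big' -> NEW (unique so far: 5)
  Token 6: 'before' -> NEW (unique so far: 6)
  Token 7: 'some' -> NEW (unique so far: 7)
Unique types: ('before', 'big', 'child', 'horse', 'or', 'slow', 'some')
Vocabulary size: 7

7


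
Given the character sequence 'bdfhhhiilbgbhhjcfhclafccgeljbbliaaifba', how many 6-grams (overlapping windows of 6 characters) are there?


String 'bdfhhhiilbgbhhjcfhclafccgeljbbliaaifba' has length L = 38.
Number of overlapping n-grams = L - n + 1
Substituting: 38 - 6 + 1 = 33

33


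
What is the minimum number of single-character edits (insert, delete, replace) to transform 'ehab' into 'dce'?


Building DP table for s1='ehab' (len 4) and s2='dce' (len 3):
       d  c  e
    0  1  2  3
  e 1  1  2  2
  h 2  2  2  3
  a 3  3  3  3
  b 4  4  4  4
Edit distance = dp[4][3] = 4

4


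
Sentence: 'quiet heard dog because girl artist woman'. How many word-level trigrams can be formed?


Word trigrams from [7] words:
  Trigram 1: (quiet heard dog)
  Trigram 2: (heard dog because)
  Trigram 3: (dog because girl)
  Trigram 4: (because girl artist)
  Trigram 5: (girl artist woman)
Total word trigrams: 7 - 2 = 5

5


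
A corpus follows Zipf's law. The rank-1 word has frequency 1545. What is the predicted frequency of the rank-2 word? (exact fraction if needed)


Zipf's law: freq(rank) = f1 / rank
f1 = 1545, rank = 2
freq = 1545 / 2
GCD(1545, 2) = 1
Simplified: 1545/2

1545/2


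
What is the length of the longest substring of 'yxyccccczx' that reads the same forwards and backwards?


Scanning 'yxyccccczx' for palindromic substrings.
Substring at positions 3-7: 'ccccc'.
Check: reverse('ccccc') = 'ccccc' -> palindrome confirmed.
Neighbouring characters ('y' / 'z') break symmetry, so it cannot extend further.
No longer palindromic substring exists; longest length = 5

5


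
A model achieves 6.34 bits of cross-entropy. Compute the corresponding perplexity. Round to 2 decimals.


Perplexity formula: PP = 2^H
H = 6.34
PP = 2^6.34
Decompose: 2^6.34 = 2^6 * 2^0.34
2^6 = 64, 2^0.34 ~ 1.2657566
PP ~ 64 * 1.2657566 = 81.0084224
Rounded to 2 decimals: 81.01

81.01


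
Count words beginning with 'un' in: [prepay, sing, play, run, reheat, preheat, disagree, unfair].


Checking each word for prefix 'un':
  'prepay' -> no (count: 0)
  'sing' -> no (count: 0)
  'play' -> no (count: 0)
  'run' -> no (count: 0)
  'reheat' -> no (count: 0)
  'preheat' -> no (count: 0)
  'disagree' -> no (count: 0)
  'unfair' -> YES, starts with 'un' (count: 1)
Total with prefix 'un': 1

1


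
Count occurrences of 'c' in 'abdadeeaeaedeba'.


Scanning 'abdadeeaeaedeba' for 'c':
  No matches found.
Total occurrences of 'c': 0

0


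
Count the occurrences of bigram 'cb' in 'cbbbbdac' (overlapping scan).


Scanning 'cbbbbdac' for bigram 'cb':
  Position 0: 'cb' -> MATCH
  Position 1: 'bb' -> no
  Position 2: 'bb' -> no
  Position 3: 'bb' -> no
  Position 4: 'bd' -> no
  Position 5: 'da' -> no
  Position 6: 'ac' -> no
Total matches: 1

1


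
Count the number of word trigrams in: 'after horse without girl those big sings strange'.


Word trigrams from [8] words:
  Trigram 1: (after horse without)
  Trigram 2: (horse without girl)
  Trigram 3: (without girl those)
  Trigram 4: (girl those big)
  Trigram 5: (those big sings)
  Trigram 6: (big sings strange)
Total word trigrams: 8 - 2 = 6

6


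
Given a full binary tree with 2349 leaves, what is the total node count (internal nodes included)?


Leaf nodes (terminals): 2349
Internal nodes = n - 1 = 2349 - 1 = 2348
Total = leaves + internal = 2349 + 2348 = 4697

4697


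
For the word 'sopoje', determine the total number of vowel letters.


Scanning each character of 'sopoje':
  Position 1: 's' -> consonant (running count: 0)
  Position 2: 'o' -> vowel (running count: 1)
  Position 3: 'p' -> consonant (running count: 1)
  Position 4: 'o' -> vowel (running count: 2)
  Position 5: 'j' -> consonant (running count: 2)
  Position 6: 'e' -> vowel (running count: 3)
Total vowels: 3

3


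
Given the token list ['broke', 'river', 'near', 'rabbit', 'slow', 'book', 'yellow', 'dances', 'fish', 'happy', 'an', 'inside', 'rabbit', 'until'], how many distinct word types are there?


Listing all tokens and tracking unique types:
  Token 1: 'broke' -> NEW (unique so far: 1)
  Token 2: 'river' -> NEW (unique so far: 2)
  Token 3: 'near' -> NEW (unique so far: 3)
  Token 4: 'rabbit' -> NEW (unique so far: 4)
  Token 5: 'slow' -> NEW (unique so far: 5)
  Token 6: 'book' -> NEW (unique so far: 6)
  Token 7: 'yellow' -> NEW (unique so far: 7)
  Token 8: 'dances' -> NEW (unique so far: 8)
  Token 9: 'fish' -> NEW (unique so far: 9)
  Token 10: 'happy' -> NEW (unique so far: 10)
  Token 11: 'an' -> NEW (unique so far: 11)
  Token 12: 'inside' -> NEW (unique so far: 12)
  Token 13: 'rabbit' -> duplicate (unique so far: 12)
  Token 14: 'until' -> NEW (unique so far: 13)
Unique types: ('an', 'book', 'broke', 'dances', 'fish', 'happy', 'inside', 'near', 'rabbit', 'river', 'slow', 'until', 'yellow')
Vocabulary size: 13

13


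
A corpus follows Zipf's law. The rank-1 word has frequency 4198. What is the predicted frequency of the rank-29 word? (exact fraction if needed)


Zipf's law: freq(rank) = f1 / rank
f1 = 4198, rank = 29
freq = 4198 / 29
GCD(4198, 29) = 1
Simplified: 4198/29

4198/29


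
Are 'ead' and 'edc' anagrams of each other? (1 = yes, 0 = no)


Sort characters of 'ead': 'ade'
Sort characters of 'edc': 'cde'
Sorted forms differ -> they are NOT anagrams
Result: 0

0


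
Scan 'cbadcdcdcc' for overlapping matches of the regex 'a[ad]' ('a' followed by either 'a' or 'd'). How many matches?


Pattern: a[ad] means 'a' followed by either 'a' or 'd'.
Scanning 'cbadcdcdcc' position-by-position:
  Pos 0: window 'cb' -> no
  Pos 1: window 'ba' -> no
  Pos 2: window 'ad' -> MATCH
  Pos 3: window 'dc' -> no
  Pos 4: window 'cd' -> no
  Pos 5: window 'dc' -> no
  Pos 6: window 'cd' -> no
  Pos 7: window 'dc' -> no
  Pos 8: window 'cc' -> no
  Pos 9: window 'c' -> no
Total matches: 1

1


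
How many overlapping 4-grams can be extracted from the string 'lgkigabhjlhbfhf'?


String 'lgkigabhjlhbfhf' has length L = 15.
Number of overlapping n-grams = L - n + 1
Substituting: 15 - 4 + 1 = 12

12


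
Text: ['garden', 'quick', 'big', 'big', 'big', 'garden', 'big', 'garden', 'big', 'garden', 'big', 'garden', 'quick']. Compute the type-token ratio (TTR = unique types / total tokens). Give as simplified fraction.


Tokens: 13
Unique types: ('big', 'garden', 'quick') = 3
TTR = 3/13
Already in lowest terms.

3/13


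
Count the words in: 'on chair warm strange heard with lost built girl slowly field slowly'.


Counting words by splitting on spaces:
  Word 1: 'on'
  Word 2: 'chair'
  Word 3: 'warm'
  Word 4: 'strange'
  Word 5: 'heard'
  Word 6: 'with'
  Word 7: 'lost'
  Word 8: 'built'
  Word 9: 'girl'
  Word 10: 'slowly'
  Word 11: 'field'
  Word 12: 'slowly'
Total words: 12

12


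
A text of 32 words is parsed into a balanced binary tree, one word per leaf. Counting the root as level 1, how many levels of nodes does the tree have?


In a balanced binary tree with n leaves the deepest leaf is ceil(log2(n)) edges below the root,
so counting node levels inclusive of root and leaves gives ceil(log2(n)) + 1 levels.
log2(32) = 5.0000
ceil(5.0000) = 5
levels = 5 + 1 = 6

6


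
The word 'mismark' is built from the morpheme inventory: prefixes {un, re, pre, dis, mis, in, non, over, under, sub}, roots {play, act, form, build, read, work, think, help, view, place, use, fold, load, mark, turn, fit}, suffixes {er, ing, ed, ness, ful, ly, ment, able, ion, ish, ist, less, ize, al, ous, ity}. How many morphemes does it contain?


Segmenting 'mismark' against the inventory:
  'mis' -> prefix (morpheme 1)
  'mark' -> root (morpheme 2)
Total morphemes: 2

2


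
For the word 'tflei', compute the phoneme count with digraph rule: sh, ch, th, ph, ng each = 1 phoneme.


Parsing 'tflei' greedily, digraphs first:
  't' -> consonant phoneme (phonemes so far: 1)
  'f' -> consonant phoneme (phonemes so far: 2)
  'l' -> consonant phoneme (phonemes so far: 3)
  'e' -> vowel phoneme (phonemes so far: 4)
  'i' -> vowel phoneme (phonemes so far: 5)
Total phonemes: 5

5


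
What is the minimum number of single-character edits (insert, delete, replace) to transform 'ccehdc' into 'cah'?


Building DP table for s1='ccehdc' (len 6) and s2='cah' (len 3):
       c  a  h
    0  1  2  3
  c 1  0  1  2
  c 2  1  1  2
  e 3  2  2  2
  h 4  3  3  2
  d 5  4  4  3
  c 6  5  5  4
Edit distance = dp[6][3] = 4

4


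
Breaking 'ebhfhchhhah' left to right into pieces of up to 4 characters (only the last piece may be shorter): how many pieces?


'ebhfhchhhah' has 11 characters.
Chunking with max size 4:
  Chunk 1: 'ebhf' (positions 0-3)
  Chunk 2: 'hchh' (positions 4-7)
  Chunk 3: 'hah' (positions 8-10)
Total chunks: ceil(11 / 4) = 3

3


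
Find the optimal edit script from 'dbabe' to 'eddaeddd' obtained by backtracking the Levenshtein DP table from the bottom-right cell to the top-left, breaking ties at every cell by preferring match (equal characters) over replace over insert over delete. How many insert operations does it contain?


Edit distance = 6. Backtracking from cell (5, 8) with preference match > replace > insert > delete,
then listing the resulting alignment 'dbabe' -> 'eddaeddd' left to right:
  Step 1: insert 'e' [insertion #1]
  Step 2: keep 'd'
  Step 3: replace b->d
  Step 4: keep 'a'
  Step 5: insert 'e' [insertion #2]
  Step 6: insert 'd' [insertion #3]
  Step 7: replace b->d
  Step 8: replace e->d
Total insertions: 3

3


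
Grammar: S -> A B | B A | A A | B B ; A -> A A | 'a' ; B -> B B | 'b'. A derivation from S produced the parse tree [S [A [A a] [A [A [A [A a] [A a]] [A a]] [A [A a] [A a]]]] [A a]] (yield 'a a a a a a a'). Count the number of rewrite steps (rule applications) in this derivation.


Every bracketed nonterminal node [X ...] in the tree is produced by exactly one rule application.
Reading the tree off as a leftmost derivation:
  Step 1: S  =>  A A   (applied S -> A A)
  Step 2: A A  =>  A A A   (applied A -> A A)
  Step 3: A A A  =>  a A A   (applied A -> a)
  Step 4: a A A  =>  a A A A   (applied A -> A A)
  Step 5: a A A A  =>  a A A A A   (applied A -> A A)
  Step 6: a A A A A  =>  a A A A A A   (applied A -> A A)
  Step 7: a A A A A A  =>  a a A A A A   (applied A -> a)
  Step 8: a a A A A A  =>  a a a A A A   (applied A -> a)
  Step 9: a a a A A A  =>  a a a a A A   (applied A -> a)
  Step 10: a a a a A A  =>  a a a a A A A   (applied A -> A A)
  Step 11: a a a a A A A  =>  a a a a a A A   (applied A -> a)
  Step 12: a a a a a A A  =>  a a a a a a A   (applied A -> a)
  Step 13: a a a a a a A  =>  a a a a a a a   (applied A -> a)
Final yield: a a a a a a a
Total rewrite steps: 13

13


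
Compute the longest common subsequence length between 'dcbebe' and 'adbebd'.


DP table for LCS of 'dcbebe' and 'adbebd':
       a  d  b  e  b  d
    0  0  0  0  0  0  0
  d 0  0  1  1  1  1  1
  c 0  0  1  1  1  1  1
  b 0  0  1  2  2  2  2
  e 0  0  1  2  3  3  3
  b 0  0  1  2  3  4  4
  e 0  0  1  2  3  4  4
LCS: 'dbeb'
LCS length = 4

4


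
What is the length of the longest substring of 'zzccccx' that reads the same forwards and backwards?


Scanning 'zzccccx' for palindromic substrings.
Substring at positions 2-5: 'cccc'.
Check: reverse('cccc') = 'cccc' -> palindrome confirmed.
Neighbouring characters ('z' / 'x') break symmetry, so it cannot extend further.
No longer palindromic substring exists; longest length = 4

4


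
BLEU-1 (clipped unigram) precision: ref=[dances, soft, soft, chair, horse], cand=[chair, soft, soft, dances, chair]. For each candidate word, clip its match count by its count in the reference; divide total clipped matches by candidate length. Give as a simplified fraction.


Reference word counts: {'chair': 1, 'dances': 1, 'horse': 1, 'soft': 2}
Checking each candidate word (with clipping):
  'chair' -> in reference (ref count 1, used 1/1) -> match (matches: 1)
  'soft' -> in reference (ref count 2, used 1/2) -> match (matches: 2)
  'soft' -> in reference (ref count 2, used 2/2) -> match (matches: 3)
  'dances' -> in reference (ref count 1, used 1/1) -> match (matches: 4)
  'chair' -> ref count 1 already used up (1/1) -> clipped, no match (matches: 4)
Clipped matches: 4, Candidate length: 5
Precision = 4/5

4/5


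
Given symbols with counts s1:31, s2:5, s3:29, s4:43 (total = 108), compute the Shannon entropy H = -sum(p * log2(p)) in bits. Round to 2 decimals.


Computing entropy H = -sum(p_i * log2(p_i)):
  s1: p = 31/108 = 0.2870, -p*log2(p) = 0.5169
  s2: p = 5/108 = 0.0463, -p*log2(p) = 0.2052
  s3: p = 29/108 = 0.2685, -p*log2(p) = 0.5094
  s4: p = 43/108 = 0.3981, -p*log2(p) = 0.5290
H = sum of terms = 1.7605
Rounded to 2 decimals: 1.76

1.76


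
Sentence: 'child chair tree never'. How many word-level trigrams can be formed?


Word trigrams from [4] words:
  Trigram 1: (child chair tree)
  Trigram 2: (chair tree never)
Total word trigrams: 4 - 2 = 2

2


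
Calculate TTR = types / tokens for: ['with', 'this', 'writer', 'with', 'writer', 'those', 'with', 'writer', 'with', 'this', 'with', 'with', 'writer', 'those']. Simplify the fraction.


Tokens: 14
Unique types: ('this', 'those', 'with', 'writer') = 4
TTR = 4/14
Simplify: divide both by 2 -> 2/7
TTR = 2/7

2/7


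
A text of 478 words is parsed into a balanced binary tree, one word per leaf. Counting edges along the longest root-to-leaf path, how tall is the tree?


In a balanced binary tree with n leaves the deepest leaf is ceil(log2(n)) edges below the root.
log2(478) = 8.9009
ceil(8.9009) = 9
height (edges) = 9

9


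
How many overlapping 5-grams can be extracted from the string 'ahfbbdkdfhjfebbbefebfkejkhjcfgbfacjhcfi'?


String 'ahfbbdkdfhjfebbbefebfkejkhjcfgbfacjhcfi' has length L = 39.
Number of overlapping n-grams = L - n + 1
Substituting: 39 - 5 + 1 = 35

35


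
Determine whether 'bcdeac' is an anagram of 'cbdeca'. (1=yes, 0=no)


Sort characters of 'bcdeac': 'abccde'
Sort characters of 'cbdeca': 'abccde'
Sorted forms match -> they ARE anagrams
Result: 1

1


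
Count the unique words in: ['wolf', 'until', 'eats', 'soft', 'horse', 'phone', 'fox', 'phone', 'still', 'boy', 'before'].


Listing all tokens and tracking unique types:
  Token 1: 'wolf' -> NEW (unique so far: 1)
  Token 2: 'until' -> NEW (unique so far: 2)
  Token 3: 'eats' -> NEW (unique so far: 3)
  Token 4: 'soft' -> NEW (unique so far: 4)
  Token 5: 'horse' -> NEW (unique so far: 5)
  Token 6: 'phone' -> NEW (unique so far: 6)
  Token 7: 'fox' -> NEW (unique so far: 7)
  Token 8: 'phone' -> duplicate (unique so far: 7)
  Token 9: 'still' -> NEW (unique so far: 8)
  Token 10: 'boy' -> NEW (unique so far: 9)
  Token 11: 'before' -> NEW (unique so far: 10)
Unique types: ('before', 'boy', 'eats', 'fox', 'horse', 'phone', 'soft', 'still', 'until', 'wolf')
Vocabulary size: 10

10


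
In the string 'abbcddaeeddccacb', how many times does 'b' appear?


Scanning 'abbcddaeeddccacb' for 'b':
  Position 1: 'b' -> MATCH (count: 1)
  Position 2: 'b' -> MATCH (count: 2)
  Position 15: 'b' -> MATCH (count: 3)
Total occurrences of 'b': 3

3


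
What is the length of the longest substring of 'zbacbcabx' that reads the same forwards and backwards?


Scanning 'zbacbcabx' for palindromic substrings.
Substring at positions 1-7: 'bacbcab'.
Check: reverse('bacbcab') = 'bacbcab' -> palindrome confirmed.
Neighbouring characters ('z' / 'x') break symmetry, so it cannot extend further.
No longer palindromic substring exists; longest length = 7

7


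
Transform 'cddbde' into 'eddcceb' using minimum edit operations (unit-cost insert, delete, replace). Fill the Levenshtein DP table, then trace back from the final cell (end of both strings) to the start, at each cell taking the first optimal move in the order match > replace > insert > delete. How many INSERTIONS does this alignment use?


Edit distance = 4. Backtracking from cell (6, 7) with preference match > replace > insert > delete,
then listing the resulting alignment 'cddbde' -> 'eddcceb' left to right:
  Step 1: replace c->e
  Step 2: keep 'd'
  Step 3: keep 'd'
  Step 4: replace b->c
  Step 5: replace d->c
  Step 6: keep 'e'
  Step 7: insert 'b' [insertion #1]
Total insertions: 1

1


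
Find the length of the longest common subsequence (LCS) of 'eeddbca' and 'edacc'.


DP table for LCS of 'eeddbca' and 'edacc':
       e  d  a  c  c
    0  0  0  0  0  0
  e 0  1  1  1  1  1
  e 0  1  1  1  1  1
  d 0  1  2  2  2  2
  d 0  1  2  2  2  2
  b 0  1  2  2  2  2
  c 0  1  2  2  3  3
  a 0  1  2  3  3  3
LCS: 'edc'
LCS length = 3

3


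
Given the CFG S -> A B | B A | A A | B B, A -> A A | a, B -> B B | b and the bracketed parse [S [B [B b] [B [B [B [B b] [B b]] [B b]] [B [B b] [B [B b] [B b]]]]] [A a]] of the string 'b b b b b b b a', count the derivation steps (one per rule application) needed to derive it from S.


Every bracketed nonterminal node [X ...] in the tree is produced by exactly one rule application.
Reading the tree off as a leftmost derivation:
  Step 1: S  =>  B A   (applied S -> B A)
  Step 2: B A  =>  B B A   (applied B -> B B)
  Step 3: B B A  =>  b B A   (applied B -> b)
  Step 4: b B A  =>  b B B A   (applied B -> B B)
  Step 5: b B B A  =>  b B B B A   (applied B -> B B)
  Step 6: b B B B A  =>  b B B B B A   (applied B -> B B)
  Step 7: b B B B B A  =>  b b B B B A   (applied B -> b)
  Step 8: b b B B B A  =>  b b b B B A   (applied B -> b)
  Step 9: b b b B B A  =>  b b b b B A   (applied B -> b)
  Step 10: b b b b B A  =>  b b b b B B A   (applied B -> B B)
  Step 11: b b b b B B A  =>  b b b b b B A   (applied B -> b)
  Step 12: b b b b b B A  =>  b b b b b B B A   (applied B -> B B)
  Step 13: b b b b b B B A  =>  b b b b b b B A   (applied B -> b)
  Step 14: b b b b b b B A  =>  b b b b b b b A   (applied B -> b)
  Step 15: b b b b b b b A  =>  b b b b b b b a   (applied A -> a)
Final yield: b b b b b b b a
Total rewrite steps: 15

15


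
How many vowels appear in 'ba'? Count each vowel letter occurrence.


Scanning each character of 'ba':
  Position 1: 'b' -> consonant (running count: 0)
  Position 2: 'a' -> vowel (running count: 1)
Total vowels: 1

1


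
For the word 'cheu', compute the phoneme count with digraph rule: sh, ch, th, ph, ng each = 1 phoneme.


Parsing 'cheu' greedily, digraphs first:
  'ch' -> digraph (1 consonant phoneme) (phonemes so far: 1)
  'e' -> vowel phoneme (phonemes so far: 2)
  'u' -> vowel phoneme (phonemes so far: 3)
Total phonemes: 3

3


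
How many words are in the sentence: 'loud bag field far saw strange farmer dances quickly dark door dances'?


Counting words by splitting on spaces:
  Word 1: 'loud'
  Word 2: 'bag'
  Word 3: 'field'
  Word 4: 'far'
  Word 5: 'saw'
  Word 6: 'strange'
  Word 7: 'farmer'
  Word 8: 'dances'
  Word 9: 'quickly'
  Word 10: 'dark'
  Word 11: 'door'
  Word 12: 'dances'
Total words: 12

12


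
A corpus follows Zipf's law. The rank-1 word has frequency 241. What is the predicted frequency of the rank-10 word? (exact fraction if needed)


Zipf's law: freq(rank) = f1 / rank
f1 = 241, rank = 10
freq = 241 / 10
GCD(241, 10) = 1
Simplified: 241/10

241/10


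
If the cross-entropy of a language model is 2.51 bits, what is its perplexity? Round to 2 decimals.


Perplexity formula: PP = 2^H
H = 2.51
PP = 2^2.51
Decompose: 2^2.51 = 2^2 * 2^0.51
2^2 = 4, 2^0.51 ~ 1.4240502
PP ~ 4 * 1.4240502 = 5.6962008
Rounded to 2 decimals: 5.70

5.70


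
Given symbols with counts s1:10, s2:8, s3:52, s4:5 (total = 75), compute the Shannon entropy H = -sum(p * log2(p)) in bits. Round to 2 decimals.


Computing entropy H = -sum(p_i * log2(p_i)):
  s1: p = 10/75 = 0.1333, -p*log2(p) = 0.3876
  s2: p = 8/75 = 0.1067, -p*log2(p) = 0.3444
  s3: p = 52/75 = 0.6933, -p*log2(p) = 0.3663
  s4: p = 5/75 = 0.0667, -p*log2(p) = 0.2605
H = sum of terms = 1.3588
Rounded to 2 decimals: 1.36

1.36


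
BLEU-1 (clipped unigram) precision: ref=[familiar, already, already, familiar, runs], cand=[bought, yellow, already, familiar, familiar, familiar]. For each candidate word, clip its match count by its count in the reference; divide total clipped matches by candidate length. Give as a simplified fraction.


Reference word counts: {'already': 2, 'familiar': 2, 'runs': 1}
Checking each candidate word (with clipping):
  'bought' -> not in reference -> no match (matches: 0)
  'yellow' -> not in reference -> no match (matches: 0)
  'already' -> in reference (ref count 2, used 1/2) -> match (matches: 1)
  'familiar' -> in reference (ref count 2, used 1/2) -> match (matches: 2)
  'familiar' -> in reference (ref count 2, used 2/2) -> match (matches: 3)
  'familiar' -> ref count 2 already used up (2/2) -> clipped, no match (matches: 3)
Clipped matches: 3, Candidate length: 6
Precision = 3/6 = 1/2

1/2


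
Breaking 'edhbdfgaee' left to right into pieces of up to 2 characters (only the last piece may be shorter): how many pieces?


'edhbdfgaee' has 10 characters.
Chunking with max size 2:
  Chunk 1: 'ed' (positions 0-1)
  Chunk 2: 'hb' (positions 2-3)
  Chunk 3: 'df' (positions 4-5)
  Chunk 4: 'ga' (positions 6-7)
  Chunk 5: 'ee' (positions 8-9)
Total chunks: ceil(10 / 2) = 5

5


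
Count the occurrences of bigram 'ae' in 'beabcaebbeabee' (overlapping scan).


Scanning 'beabcaebbeabee' for bigram 'ae':
  Position 0: 'be' -> no
  Position 1: 'ea' -> no
  Position 2: 'ab' -> no
  Position 3: 'bc' -> no
  Position 4: 'ca' -> no
  Position 5: 'ae' -> MATCH
  Position 6: 'eb' -> no
  Position 7: 'bb' -> no
  Position 8: 'be' -> no
  Position 9: 'ea' -> no
  Position 10: 'ab' -> no
  Position 11: 'be' -> no
  Position 12: 'ee' -> no
Total matches: 1

1


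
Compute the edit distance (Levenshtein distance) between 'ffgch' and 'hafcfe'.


Building DP table for s1='ffgch' (len 5) and s2='hafcfe' (len 6):
       h  a  f  c  f  e
    0  1  2  3  4  5  6
  f 1  1  2  2  3  4  5
  f 2  2  2  2  3  3  4
  g 3  3  3  3  3  4  4
  c 4  4  4  4  3  4  5
  h 5  4  5  5  4  4  5
Edit distance = dp[5][6] = 5

5


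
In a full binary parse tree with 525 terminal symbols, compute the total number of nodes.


Leaf nodes (terminals): 525
Internal nodes = n - 1 = 525 - 1 = 524
Total = leaves + internal = 525 + 524 = 1049

1049


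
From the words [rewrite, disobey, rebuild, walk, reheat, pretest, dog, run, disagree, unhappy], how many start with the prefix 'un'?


Checking each word for prefix 'un':
  'rewrite' -> no (count: 0)
  'disobey' -> no (count: 0)
  'rebuild' -> no (count: 0)
  'walk' -> no (count: 0)
  'reheat' -> no (count: 0)
  'pretest' -> no (count: 0)
  'dog' -> no (count: 0)
  'run' -> no (count: 0)
  'disagree' -> no (count: 0)
  'unhappy' -> YES, starts with 'un' (count: 1)
Total with prefix 'un': 1

1


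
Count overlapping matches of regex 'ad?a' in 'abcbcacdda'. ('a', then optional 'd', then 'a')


Pattern: ad?a means 'a', then optional 'd', then 'a'.
Scanning 'abcbcacdda' position-by-position:
  Pos 0: window 'abc' -> no
  Pos 1: window 'bcb' -> no
  Pos 2: window 'cbc' -> no
  Pos 3: window 'bca' -> no
  Pos 4: window 'cac' -> no
  Pos 5: window 'acd' -> no
  Pos 6: window 'cdd' -> no
  Pos 7: window 'dda' -> no
  Pos 8: window 'da' -> no
  Pos 9: window 'a' -> no
Total matches: 0

0


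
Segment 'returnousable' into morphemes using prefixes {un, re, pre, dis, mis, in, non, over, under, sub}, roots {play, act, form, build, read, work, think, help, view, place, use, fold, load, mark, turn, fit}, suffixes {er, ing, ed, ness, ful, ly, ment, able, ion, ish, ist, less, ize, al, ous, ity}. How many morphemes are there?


Segmenting 'returnousable' against the inventory:
  're' -> prefix (morpheme 1)
  'turn' -> root (morpheme 2)
  'ous' -> suffix (morpheme 3)
  'able' -> suffix (morpheme 4)
Total morphemes: 4

4


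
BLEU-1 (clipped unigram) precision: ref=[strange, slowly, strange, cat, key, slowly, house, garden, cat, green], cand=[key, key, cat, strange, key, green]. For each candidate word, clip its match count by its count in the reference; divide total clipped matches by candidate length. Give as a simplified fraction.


Reference word counts: {'cat': 2, 'garden': 1, 'green': 1, 'house': 1, 'key': 1, 'slowly': 2, 'strange': 2}
Checking each candidate word (with clipping):
  'key' -> in reference (ref count 1, used 1/1) -> match (matches: 1)
  'key' -> ref count 1 already used up (1/1) -> clipped, no match (matches: 1)
  'cat' -> in reference (ref count 2, used 1/2) -> match (matches: 2)
  'strange' -> in reference (ref count 2, used 1/2) -> match (matches: 3)
  'key' -> ref count 1 already used up (1/1) -> clipped, no match (matches: 3)
  'green' -> in reference (ref count 1, used 1/1) -> match (matches: 4)
Clipped matches: 4, Candidate length: 6
Precision = 4/6 = 2/3

2/3


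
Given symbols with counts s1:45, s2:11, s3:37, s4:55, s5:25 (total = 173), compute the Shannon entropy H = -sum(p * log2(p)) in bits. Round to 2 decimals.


Computing entropy H = -sum(p_i * log2(p_i)):
  s1: p = 45/173 = 0.2601, -p*log2(p) = 0.5053
  s2: p = 11/173 = 0.0636, -p*log2(p) = 0.2528
  s3: p = 37/173 = 0.2139, -p*log2(p) = 0.4759
  s4: p = 55/173 = 0.3179, -p*log2(p) = 0.5256
  s5: p = 25/173 = 0.1445, -p*log2(p) = 0.4033
H = sum of terms = 2.1629
Rounded to 2 decimals: 2.16

2.16


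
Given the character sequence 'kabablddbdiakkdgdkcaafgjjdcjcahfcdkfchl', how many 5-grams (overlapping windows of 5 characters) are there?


String 'kabablddbdiakkdgdkcaafgjjdcjcahfcdkfchl' has length L = 39.
Number of overlapping n-grams = L - n + 1
Substituting: 39 - 5 + 1 = 35

35


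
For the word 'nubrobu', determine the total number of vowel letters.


Scanning each character of 'nubrobu':
  Position 1: 'n' -> consonant (running count: 0)
  Position 2: 'u' -> vowel (running count: 1)
  Position 3: 'b' -> consonant (running count: 1)
  Position 4: 'r' -> consonant (running count: 1)
  Position 5: 'o' -> vowel (running count: 2)
  Position 6: 'b' -> consonant (running count: 2)
  Position 7: 'u' -> vowel (running count: 3)
Total vowels: 3

3


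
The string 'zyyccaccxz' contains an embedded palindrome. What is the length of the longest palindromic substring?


Scanning 'zyyccaccxz' for palindromic substrings.
Substring at positions 3-7: 'ccacc'.
Check: reverse('ccacc') = 'ccacc' -> palindrome confirmed.
Neighbouring characters ('y' / 'x') break symmetry, so it cannot extend further.
No longer palindromic substring exists; longest length = 5

5


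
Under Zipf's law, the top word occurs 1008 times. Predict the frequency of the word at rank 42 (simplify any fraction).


Zipf's law: freq(rank) = f1 / rank
f1 = 1008, rank = 42
freq = 1008 / 42
= 24

24


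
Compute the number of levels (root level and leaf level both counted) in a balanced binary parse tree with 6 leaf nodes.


In a balanced binary tree with n leaves the deepest leaf is ceil(log2(n)) edges below the root,
so counting node levels inclusive of root and leaves gives ceil(log2(n)) + 1 levels.
log2(6) = 2.5850
ceil(2.5850) = 3
levels = 3 + 1 = 4

4


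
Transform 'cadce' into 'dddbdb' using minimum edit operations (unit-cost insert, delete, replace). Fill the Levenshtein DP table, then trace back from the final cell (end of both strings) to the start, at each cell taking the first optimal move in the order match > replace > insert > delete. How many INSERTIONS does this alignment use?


Edit distance = 5. Backtracking from cell (5, 6) with preference match > replace > insert > delete,
then listing the resulting alignment 'cadce' -> 'dddbdb' left to right:
  Step 1: replace c->d
  Step 2: replace a->d
  Step 3: keep 'd'
  Step 4: insert 'b' [insertion #1]
  Step 5: replace c->d
  Step 6: replace e->b
Total insertions: 1

1


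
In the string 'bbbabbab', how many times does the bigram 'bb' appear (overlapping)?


Scanning 'bbbabbab' for bigram 'bb':
  Position 0: 'bb' -> MATCH
  Position 1: 'bb' -> MATCH
  Position 2: 'ba' -> no
  Position 3: 'ab' -> no
  Position 4: 'bb' -> MATCH
  Position 5: 'ba' -> no
  Position 6: 'ab' -> no
Total matches: 3

3


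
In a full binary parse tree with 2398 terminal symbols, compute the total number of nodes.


Leaf nodes (terminals): 2398
Internal nodes = n - 1 = 2398 - 1 = 2397
Total = leaves + internal = 2398 + 2397 = 4795

4795


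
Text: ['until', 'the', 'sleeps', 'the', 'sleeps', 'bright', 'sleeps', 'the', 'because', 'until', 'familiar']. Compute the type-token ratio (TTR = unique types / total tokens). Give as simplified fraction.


Tokens: 11
Unique types: ('because', 'bright', 'familiar', 'sleeps', 'the', 'until') = 6
TTR = 6/11
Already in lowest terms.

6/11


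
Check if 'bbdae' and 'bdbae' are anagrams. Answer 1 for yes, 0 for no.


Sort characters of 'bbdae': 'abbde'
Sort characters of 'bdbae': 'abbde'
Sorted forms match -> they ARE anagrams
Result: 1

1


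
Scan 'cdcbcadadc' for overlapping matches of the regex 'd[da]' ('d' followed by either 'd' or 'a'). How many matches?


Pattern: d[da] means 'd' followed by either 'd' or 'a'.
Scanning 'cdcbcadadc' position-by-position:
  Pos 0: window 'cd' -> no
  Pos 1: window 'dc' -> no
  Pos 2: window 'cb' -> no
  Pos 3: window 'bc' -> no
  Pos 4: window 'ca' -> no
  Pos 5: window 'ad' -> no
  Pos 6: window 'da' -> MATCH
  Pos 7: window 'ad' -> no
  Pos 8: window 'dc' -> no
  Pos 9: window 'c' -> no
Total matches: 1

1


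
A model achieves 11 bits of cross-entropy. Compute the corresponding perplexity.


Perplexity formula: PP = 2^H
H = 11
PP = 2^11
PP = 2^11 = 2048

2048


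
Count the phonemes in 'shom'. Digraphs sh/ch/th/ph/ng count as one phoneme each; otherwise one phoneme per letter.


Parsing 'shom' greedily, digraphs first:
  'sh' -> digraph (1 consonant phoneme) (phonemes so far: 1)
  'o' -> vowel phoneme (phonemes so far: 2)
  'm' -> consonant phoneme (phonemes so far: 3)
Total phonemes: 3

3


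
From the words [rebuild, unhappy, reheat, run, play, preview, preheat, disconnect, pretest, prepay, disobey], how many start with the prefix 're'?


Checking each word for prefix 're':
  'rebuild' -> YES, starts with 're' (count: 1)
  'unhappy' -> no (count: 1)
  'reheat' -> YES, starts with 're' (count: 2)
  'run' -> no (count: 2)
  'play' -> no (count: 2)
  'preview' -> no (count: 2)
  'preheat' -> no (count: 2)
  'disconnect' -> no (count: 2)
  'pretest' -> no (count: 2)
  'prepay' -> no (count: 2)
  'disobey' -> no (count: 2)
Total with prefix 're': 2

2


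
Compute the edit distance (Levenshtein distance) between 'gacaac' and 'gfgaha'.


Building DP table for s1='gacaac' (len 6) and s2='gfgaha' (len 6):
       g  f  g  a  h  a
    0  1  2  3  4  5  6
  g 1  0  1  2  3  4  5
  a 2  1  1  2  2  3  4
  c 3  2  2  2  3  3  4
  a 4  3  3  3  2  3  3
  a 5  4  4  4  3  3  3
  c 6  5  5  5  4  4  4
Edit distance = dp[6][6] = 4

4


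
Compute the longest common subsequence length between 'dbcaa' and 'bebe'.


DP table for LCS of 'dbcaa' and 'bebe':
       b  e  b  e
    0  0  0  0  0
  d 0  0  0  0  0
  b 0  1  1  1  1
  c 0  1  1  1  1
  a 0  1  1  1  1
  a 0  1  1  1  1
LCS: 'b'
LCS length = 1

1


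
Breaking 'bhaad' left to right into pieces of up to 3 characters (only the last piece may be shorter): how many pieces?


'bhaad' has 5 characters.
Chunking with max size 3:
  Chunk 1: 'bha' (positions 0-2)
  Chunk 2: 'ad' (positions 3-4)
Total chunks: ceil(5 / 3) = 2

2


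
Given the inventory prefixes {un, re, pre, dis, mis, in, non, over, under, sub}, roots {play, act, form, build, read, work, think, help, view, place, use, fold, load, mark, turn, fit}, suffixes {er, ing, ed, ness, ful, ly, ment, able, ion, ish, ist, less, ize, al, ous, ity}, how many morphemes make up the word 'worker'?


Segmenting 'worker' against the inventory:
  'work' -> root (morpheme 1)
  'er' -> suffix (morpheme 2)
Total morphemes: 2

2


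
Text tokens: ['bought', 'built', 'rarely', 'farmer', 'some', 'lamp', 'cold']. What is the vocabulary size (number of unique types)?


Listing all tokens and tracking unique types:
  Token 1: 'bought' -> NEW (unique so far: 1)
  Token 2: 'built' -> NEW (unique so far: 2)
  Token 3: 'rarely' -> NEW (unique so far: 3)
  Token 4: 'farmer' -> NEW (unique so far: 4)
  Token 5: 'some' -> NEW (unique so far: 5)
  Token 6: 'lamp' -> NEW (unique so far: 6)
  Token 7: 'cold' -> NEW (unique so far: 7)
Unique types: ('bought', 'built', 'cold', 'farmer', 'lamp', 'rarely', 'some')
Vocabulary size: 7

7


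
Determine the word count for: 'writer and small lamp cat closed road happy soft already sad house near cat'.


Counting words by splitting on spaces:
  Word 1: 'writer'
  Word 2: 'and'
  Word 3: 'small'
  Word 4: 'lamp'
  Word 5: 'cat'
  Word 6: 'closed'
  Word 7: 'road'
  Word 8: 'happy'
  Word 9: 'soft'
  Word 10: 'already'
  Word 11: 'sad'
  Word 12: 'house'
  Word 13: 'near'
  Word 14: 'cat'
Total words: 14

14


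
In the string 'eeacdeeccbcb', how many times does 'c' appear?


Scanning 'eeacdeeccbcb' for 'c':
  Position 3: 'c' -> MATCH (count: 1)
  Position 7: 'c' -> MATCH (count: 2)
  Position 8: 'c' -> MATCH (count: 3)
  Position 10: 'c' -> MATCH (count: 4)
Total occurrences of 'c': 4

4


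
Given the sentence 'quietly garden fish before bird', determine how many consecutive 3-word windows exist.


Word trigrams from [5] words:
  Trigram 1: (quietly garden fish)
  Trigram 2: (garden fish before)
  Trigram 3: (fish before bird)
Total word trigrams: 5 - 2 = 3

3


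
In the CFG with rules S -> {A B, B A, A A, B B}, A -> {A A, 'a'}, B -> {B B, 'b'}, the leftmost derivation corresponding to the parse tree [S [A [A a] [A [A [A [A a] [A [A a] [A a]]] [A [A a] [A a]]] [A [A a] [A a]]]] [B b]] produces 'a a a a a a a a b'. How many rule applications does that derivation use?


Every bracketed nonterminal node [X ...] in the tree is produced by exactly one rule application.
Reading the tree off as a leftmost derivation:
  Step 1: S  =>  A B   (applied S -> A B)
  Step 2: A B  =>  A A B   (applied A -> A A)
  Step 3: A A B  =>  a A B   (applied A -> a)
  Step 4: a A B  =>  a A A B   (applied A -> A A)
  Step 5: a A A B  =>  a A A A B   (applied A -> A A)
  Step 6: a A A A B  =>  a A A A A B   (applied A -> A A)
  Step 7: a A A A A B  =>  a a A A A B   (applied A -> a)
  Step 8: a a A A A B  =>  a a A A A A B   (applied A -> A A)
  Step 9: a a A A A A B  =>  a a a A A A B   (applied A -> a)
  Step 10: a a a A A A B  =>  a a a a A A B   (applied A -> a)
  Step 11: a a a a A A B  =>  a a a a A A A B   (applied A -> A A)
  Step 12: a a a a A A A B  =>  a a a a a A A B   (applied A -> a)
  Step 13: a a a a a A A B  =>  a a a a a a A B   (applied A -> a)
  Step 14: a a a a a a A B  =>  a a a a a a A A B   (applied A -> A A)
  Step 15: a a a a a a A A B  =>  a a a a a a a A B   (applied A -> a)
  Step 16: a a a a a a a A B  =>  a a a a a a a a B   (applied A -> a)
  Step 17: a a a a a a a a B  =>  a a a a a a a a b   (applied B -> b)
Final yield: a a a a a a a a b
Total rewrite steps: 17

17
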